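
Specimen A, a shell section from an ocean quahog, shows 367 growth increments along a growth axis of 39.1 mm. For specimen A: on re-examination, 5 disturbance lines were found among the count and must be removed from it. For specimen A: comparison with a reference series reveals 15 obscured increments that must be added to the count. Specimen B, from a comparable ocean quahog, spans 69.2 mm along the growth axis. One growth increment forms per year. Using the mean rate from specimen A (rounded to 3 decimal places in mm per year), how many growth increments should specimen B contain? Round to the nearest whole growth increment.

Specimen A: after corrections the count is 367 − 5 + 15 = 377 growth increments.
A: Extension rate ≈ 39.1 / 377 = 0.104 mm/yr.
B spans 69.2 / 0.104 = 665.38 years ≈ 665 growth increments.

665 growth increments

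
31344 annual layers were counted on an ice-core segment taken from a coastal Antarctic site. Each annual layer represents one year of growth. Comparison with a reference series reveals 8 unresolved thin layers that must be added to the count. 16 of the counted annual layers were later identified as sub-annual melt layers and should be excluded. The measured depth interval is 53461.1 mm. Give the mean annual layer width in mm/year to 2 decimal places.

After corrections the count is 31344 − 16 + 8 = 31336 annual layers.
53461.1 mm over 31336 years gives 53461.1 / 31336 ≈ 1.71 mm/year.

1.71 mm/year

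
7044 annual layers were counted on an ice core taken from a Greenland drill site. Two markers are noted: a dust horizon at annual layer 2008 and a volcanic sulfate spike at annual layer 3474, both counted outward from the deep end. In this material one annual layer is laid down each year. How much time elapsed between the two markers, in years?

1466 years

The two markers are separated by 3474 − 2008 = 1466 annual layers.
At one annual layer per year, 1466 years elapsed between them.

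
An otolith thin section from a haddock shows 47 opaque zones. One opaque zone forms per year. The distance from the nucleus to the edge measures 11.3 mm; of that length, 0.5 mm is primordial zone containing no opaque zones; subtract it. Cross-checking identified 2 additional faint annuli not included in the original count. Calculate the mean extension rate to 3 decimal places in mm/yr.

Adjusted count: 47 + 2 = 49 opaque zones.
The growth record spans 11.3 − 0.5 = 10.8 mm.
Extension rate ≈ 10.8 / 49 = 0.220 mm/yr.

0.220 mm/yr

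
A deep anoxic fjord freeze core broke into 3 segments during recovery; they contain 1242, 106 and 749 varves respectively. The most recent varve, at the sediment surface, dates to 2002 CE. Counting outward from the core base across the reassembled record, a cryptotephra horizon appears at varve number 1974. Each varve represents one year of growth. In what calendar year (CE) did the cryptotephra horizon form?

1879 CE

Total varves = 1242 + 106 + 749 = 2097.
Between varve 1974 and the sediment surface there are 2097 − 1974 = 123 varves.
Counting back 123 years from 2002 CE places the cryptotephra horizon in 2002 − 123 = 1879 CE.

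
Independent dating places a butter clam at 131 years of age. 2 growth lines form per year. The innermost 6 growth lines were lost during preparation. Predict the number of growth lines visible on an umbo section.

256 growth lines

With 2 growth lines per year, 131 years would produce 131 × 2 = 262 growth lines.
262 − 6 missed = 256 growth lines expected in the prepared section.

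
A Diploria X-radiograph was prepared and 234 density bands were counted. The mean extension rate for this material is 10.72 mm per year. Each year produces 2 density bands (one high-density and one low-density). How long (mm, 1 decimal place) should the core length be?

With 2 density bands per year, 234 / 2 = 117 years.
117 years at 10.72 mm/year gives 10.72 × 117 = 1254.2 mm.

1254.2 mm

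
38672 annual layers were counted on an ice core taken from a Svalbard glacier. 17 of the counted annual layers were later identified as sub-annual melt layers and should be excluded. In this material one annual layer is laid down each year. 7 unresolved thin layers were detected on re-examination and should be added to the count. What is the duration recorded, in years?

Correcting the raw count gives 38672 − 17 + 7 = 38662 true annual layers.
One annual layer per year makes the duration 38662 years.

38662 yr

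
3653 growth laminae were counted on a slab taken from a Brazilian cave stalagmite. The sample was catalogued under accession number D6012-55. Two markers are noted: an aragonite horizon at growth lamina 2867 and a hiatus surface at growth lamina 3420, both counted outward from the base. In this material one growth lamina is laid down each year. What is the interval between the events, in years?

553 years

3420 − 2867 = 553 growth laminae lie between the two events.
One growth lamina per year makes the interval 553 years.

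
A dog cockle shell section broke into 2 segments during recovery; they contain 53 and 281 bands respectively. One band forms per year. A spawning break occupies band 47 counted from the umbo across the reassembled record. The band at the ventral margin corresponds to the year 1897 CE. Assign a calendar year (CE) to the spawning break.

Total bands = 53 + 281 = 334.
Between band 47 and the ventral margin there are 334 − 47 = 287 bands.
1897 − 287 = 1610 CE.

1610 CE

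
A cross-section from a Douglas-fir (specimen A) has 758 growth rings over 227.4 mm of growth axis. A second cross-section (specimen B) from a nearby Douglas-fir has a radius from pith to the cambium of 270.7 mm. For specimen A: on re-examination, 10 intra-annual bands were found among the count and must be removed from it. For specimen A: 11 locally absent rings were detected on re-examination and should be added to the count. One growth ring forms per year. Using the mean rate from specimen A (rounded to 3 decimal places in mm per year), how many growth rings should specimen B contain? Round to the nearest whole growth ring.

902 growth rings

Specimen A: after corrections the count is 758 − 10 + 11 = 759 growth rings.
A: 227.4 mm over 759 years gives 227.4 / 759 ≈ 0.300 mm per year.
For B, 270.7 / 0.300 = 902.33 years ≈ 902 growth rings.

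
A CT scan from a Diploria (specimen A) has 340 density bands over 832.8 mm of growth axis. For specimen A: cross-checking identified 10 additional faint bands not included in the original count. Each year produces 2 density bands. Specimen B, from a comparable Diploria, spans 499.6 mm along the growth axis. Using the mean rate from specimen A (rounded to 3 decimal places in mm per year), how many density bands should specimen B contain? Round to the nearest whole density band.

Specimen A: after corrections the count is 340 + 10 = 350 density bands.
Specimen A: 350 density bands at 2 per year is 350 / 2 = 175 years.
A: 832.8 mm over 175 years gives 832.8 / 175 ≈ 4.759 mm/yr.
For B, 499.6 / 4.759 = 104.98 years; at 2 density bands per year that is 104.98 × 2 ≈ 210 density bands.

210 density bands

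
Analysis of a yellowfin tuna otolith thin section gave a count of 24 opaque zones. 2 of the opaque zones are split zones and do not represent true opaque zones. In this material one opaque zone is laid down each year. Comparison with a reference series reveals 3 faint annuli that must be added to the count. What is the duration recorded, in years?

25 yr

Correcting the raw count gives 24 − 2 + 3 = 25 true opaque zones.
With a one-to-one opaque zone periodicity this is 25 years.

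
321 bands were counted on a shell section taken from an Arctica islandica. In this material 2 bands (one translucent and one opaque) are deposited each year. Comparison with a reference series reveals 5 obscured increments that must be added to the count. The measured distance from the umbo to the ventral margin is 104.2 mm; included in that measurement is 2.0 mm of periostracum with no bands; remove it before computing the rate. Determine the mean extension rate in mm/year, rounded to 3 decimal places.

0.627 mm/year

After corrections the count is 321 + 5 = 326 bands.
326 bands at 2 per year is 326 / 2 = 163 years.
Net length = 104.2 − 2.0 = 102.2 mm.
Mean rate = 102.2 mm / 163 years ≈ 0.627 mm/year.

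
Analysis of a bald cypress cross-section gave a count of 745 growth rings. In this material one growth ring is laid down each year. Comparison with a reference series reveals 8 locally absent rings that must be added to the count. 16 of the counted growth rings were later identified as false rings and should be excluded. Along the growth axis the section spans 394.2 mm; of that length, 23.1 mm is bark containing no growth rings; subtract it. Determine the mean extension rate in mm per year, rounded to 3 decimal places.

Correcting the raw count gives 745 − 16 + 8 = 737 true growth rings.
Removing the 23.1 mm offcut leaves 394.2 − 23.1 = 371.1 mm.
371.1 mm over 737 years gives 371.1 / 737 ≈ 0.504 mm per year.

0.504 mm per year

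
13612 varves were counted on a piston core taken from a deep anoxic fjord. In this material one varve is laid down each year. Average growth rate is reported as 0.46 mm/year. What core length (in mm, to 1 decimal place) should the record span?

6261.5 mm

The record spans 13612 years at 0.46 mm per year.
Length ≈ 0.46 × 13612 = 6261.5 mm.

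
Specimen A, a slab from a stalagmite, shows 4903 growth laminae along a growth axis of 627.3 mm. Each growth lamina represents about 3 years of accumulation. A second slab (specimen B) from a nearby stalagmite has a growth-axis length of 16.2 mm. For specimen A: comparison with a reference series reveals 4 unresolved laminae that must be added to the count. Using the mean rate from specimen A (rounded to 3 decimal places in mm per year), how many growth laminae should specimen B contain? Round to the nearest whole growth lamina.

126 growth laminae

Specimen A: correcting the raw count gives 4903 + 4 = 4907 true growth laminae.
Specimen A: multiplying by 3 years per growth lamina: 4907 × 3 = 14721 years.
A: Extension rate ≈ 627.3 / 14721 = 0.043 mm per year.
B spans 16.2 / 0.043 = 376.74 years; at 3 years per growth lamina that is 376.74 / 3 ≈ 126 growth laminae.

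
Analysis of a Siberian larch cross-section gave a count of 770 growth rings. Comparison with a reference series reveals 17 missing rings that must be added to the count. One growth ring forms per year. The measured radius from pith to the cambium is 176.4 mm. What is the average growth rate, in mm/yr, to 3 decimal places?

0.224 mm/yr

True growth ring count = 770 + 17 = 787.
Mean rate = 176.4 mm / 787 years ≈ 0.224 mm/yr.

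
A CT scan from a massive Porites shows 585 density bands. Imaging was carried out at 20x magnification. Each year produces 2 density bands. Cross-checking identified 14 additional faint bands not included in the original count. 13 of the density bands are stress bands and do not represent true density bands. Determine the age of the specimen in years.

293 yr

After corrections the count is 585 − 13 + 14 = 586 density bands.
Dividing by 2 density bands per year: 586 / 2 = 293 years.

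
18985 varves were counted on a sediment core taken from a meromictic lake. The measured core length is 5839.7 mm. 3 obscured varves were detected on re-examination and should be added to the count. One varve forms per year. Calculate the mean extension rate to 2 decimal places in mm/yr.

0.31 mm/yr

True varve count = 18985 + 3 = 18988.
Mean rate = 5839.7 mm / 18988 years ≈ 0.31 mm/yr.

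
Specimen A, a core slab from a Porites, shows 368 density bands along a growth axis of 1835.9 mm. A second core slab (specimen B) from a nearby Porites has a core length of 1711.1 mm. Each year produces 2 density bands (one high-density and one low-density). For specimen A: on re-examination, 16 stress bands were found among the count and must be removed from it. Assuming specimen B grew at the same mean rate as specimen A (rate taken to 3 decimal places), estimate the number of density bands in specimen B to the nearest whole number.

Specimen A: after corrections the count is 368 − 16 = 352 density bands.
Specimen A: dividing by 2 density bands per year: 352 / 2 = 176 years.
A: Extension rate ≈ 1835.9 / 176 = 10.431 mm/year.
B spans 1711.1 / 10.431 = 164.04 years; at 2 density bands per year that is 164.04 × 2 ≈ 328 density bands.

328 density bands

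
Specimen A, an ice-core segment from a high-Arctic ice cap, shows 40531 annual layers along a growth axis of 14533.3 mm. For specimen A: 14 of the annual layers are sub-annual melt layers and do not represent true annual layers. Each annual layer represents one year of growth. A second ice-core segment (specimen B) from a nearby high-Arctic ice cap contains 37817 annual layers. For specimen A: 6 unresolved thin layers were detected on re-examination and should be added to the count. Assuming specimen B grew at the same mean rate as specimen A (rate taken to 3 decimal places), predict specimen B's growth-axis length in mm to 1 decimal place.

Specimen A: true annual layer count = 40531 − 14 + 6 = 40523.
A: 14533.3 mm over 40523 years gives 14533.3 / 40523 ≈ 0.359 mm/yr.
B's length ≈ 0.359 × 37817 = 13576.3 mm.

13576.3 mm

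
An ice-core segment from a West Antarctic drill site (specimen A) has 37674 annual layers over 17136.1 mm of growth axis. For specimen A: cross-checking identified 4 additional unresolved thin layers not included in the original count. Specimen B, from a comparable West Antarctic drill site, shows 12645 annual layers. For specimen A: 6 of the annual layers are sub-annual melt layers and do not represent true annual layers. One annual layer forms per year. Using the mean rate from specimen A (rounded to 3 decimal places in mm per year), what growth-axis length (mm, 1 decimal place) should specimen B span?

5753.5 mm

Specimen A: after corrections the count is 37674 − 6 + 4 = 37672 annual layers.
A: Extension rate ≈ 17136.1 / 37672 = 0.455 mm/yr.
B's length ≈ 0.455 × 12645 = 5753.5 mm.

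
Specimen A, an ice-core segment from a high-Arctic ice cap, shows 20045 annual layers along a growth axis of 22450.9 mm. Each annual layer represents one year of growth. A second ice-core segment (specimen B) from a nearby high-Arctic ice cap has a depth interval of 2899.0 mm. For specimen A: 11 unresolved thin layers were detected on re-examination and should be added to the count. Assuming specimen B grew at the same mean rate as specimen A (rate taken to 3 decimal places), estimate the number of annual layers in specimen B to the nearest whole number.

2591 annual layers

Specimen A: adjusted count: 20045 + 11 = 20056 annual layers.
A: Extension rate ≈ 22450.9 / 20056 = 1.119 mm/year.
B spans 2899.0 / 1.119 = 2590.71 years ≈ 2591 annual layers.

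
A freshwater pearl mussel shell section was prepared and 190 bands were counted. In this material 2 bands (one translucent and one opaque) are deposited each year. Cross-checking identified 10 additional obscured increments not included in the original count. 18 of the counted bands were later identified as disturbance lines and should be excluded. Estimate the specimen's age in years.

Adjusted count: 190 − 18 + 10 = 182 bands.
Dividing by 2 bands per year: 182 / 2 = 91 years.

91 years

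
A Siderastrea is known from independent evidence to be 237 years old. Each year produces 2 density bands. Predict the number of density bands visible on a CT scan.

With 2 density bands per year, 237 years would produce 237 × 2 = 474 density bands.
So 474 density bands should be present.

474 density bands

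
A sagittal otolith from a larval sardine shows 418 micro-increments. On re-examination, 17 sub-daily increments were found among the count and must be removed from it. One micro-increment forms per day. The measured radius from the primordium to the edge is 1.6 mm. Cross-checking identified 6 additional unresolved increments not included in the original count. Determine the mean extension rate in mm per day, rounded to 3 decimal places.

True micro-increment count = 418 − 17 + 6 = 407.
1.6 mm over 407 days gives 1.6 / 407 ≈ 0.004 mm per day.

0.004 mm per day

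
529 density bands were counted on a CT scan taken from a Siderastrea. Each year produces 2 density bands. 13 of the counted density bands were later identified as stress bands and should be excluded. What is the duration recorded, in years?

After corrections the count is 529 − 13 = 516 density bands.
516 density bands at 2 per year is 516 / 2 = 258 years.

258 years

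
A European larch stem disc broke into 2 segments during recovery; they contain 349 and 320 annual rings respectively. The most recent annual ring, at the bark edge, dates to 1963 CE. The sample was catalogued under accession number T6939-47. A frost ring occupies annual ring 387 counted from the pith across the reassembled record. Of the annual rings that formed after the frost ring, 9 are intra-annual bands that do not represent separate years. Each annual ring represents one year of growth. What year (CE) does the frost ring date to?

Total annual rings = 349 + 320 = 669.
Between annual ring 387 and the bark edge there are 669 − 387 = 282 annual rings.
282 − 9 false = 273 true annual rings after the frost ring.
Counting back 273 years from 1963 CE places the frost ring in 1963 − 273 = 1690 CE.

1690 CE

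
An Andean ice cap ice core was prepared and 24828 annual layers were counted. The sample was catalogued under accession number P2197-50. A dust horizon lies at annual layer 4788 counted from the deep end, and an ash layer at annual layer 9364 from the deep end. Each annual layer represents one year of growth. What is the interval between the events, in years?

4576 years

9364 − 4788 = 4576 annual layers lie between the two events.
At one annual layer per year, 4576 years elapsed between them.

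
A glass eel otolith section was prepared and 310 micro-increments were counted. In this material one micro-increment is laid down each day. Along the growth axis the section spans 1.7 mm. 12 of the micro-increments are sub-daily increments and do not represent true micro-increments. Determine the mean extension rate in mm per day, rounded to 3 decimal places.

0.006 mm per day

True micro-increment count = 310 − 12 = 298.
1.7 mm over 298 days gives 1.7 / 298 ≈ 0.006 mm per day.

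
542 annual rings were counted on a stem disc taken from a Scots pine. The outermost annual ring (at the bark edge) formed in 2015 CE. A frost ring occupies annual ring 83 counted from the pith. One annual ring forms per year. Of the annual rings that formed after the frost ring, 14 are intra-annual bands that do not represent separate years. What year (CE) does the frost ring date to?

542 − 83 = 459 annual rings lie beyond the frost ring toward the bark edge.
Excluding 14 false annual rings: 459 − 14 = 445.
Counting back 445 years from 2015 CE places the frost ring in 2015 − 445 = 1570 CE.

1570 CE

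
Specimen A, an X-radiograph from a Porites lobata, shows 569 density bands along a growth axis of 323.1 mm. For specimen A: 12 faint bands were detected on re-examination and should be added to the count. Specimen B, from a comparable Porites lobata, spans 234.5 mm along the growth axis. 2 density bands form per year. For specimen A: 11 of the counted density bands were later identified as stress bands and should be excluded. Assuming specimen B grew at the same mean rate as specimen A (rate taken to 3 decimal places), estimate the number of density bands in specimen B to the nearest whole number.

Specimen A: correcting the raw count gives 569 − 11 + 12 = 570 true density bands.
Specimen A: with 2 density bands per year, 570 / 2 = 285 years.
A: Extension rate ≈ 323.1 / 285 = 1.134 mm per year.
Specimen B: 234.5 mm / 1.134 mm per year = 206.79 years; at 2 density bands per year that is 206.79 × 2 ≈ 414 density bands.

414 density bands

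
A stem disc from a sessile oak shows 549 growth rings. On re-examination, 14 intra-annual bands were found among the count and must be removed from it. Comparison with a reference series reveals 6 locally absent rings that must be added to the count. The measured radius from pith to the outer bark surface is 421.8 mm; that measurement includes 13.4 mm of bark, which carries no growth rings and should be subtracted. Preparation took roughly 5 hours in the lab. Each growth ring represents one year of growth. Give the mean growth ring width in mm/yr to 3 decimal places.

Correcting the raw count gives 549 − 14 + 6 = 541 true growth rings.
The growth record spans 421.8 − 13.4 = 408.4 mm.
Mean rate = 408.4 mm / 541 years ≈ 0.755 mm/yr.

0.755 mm/yr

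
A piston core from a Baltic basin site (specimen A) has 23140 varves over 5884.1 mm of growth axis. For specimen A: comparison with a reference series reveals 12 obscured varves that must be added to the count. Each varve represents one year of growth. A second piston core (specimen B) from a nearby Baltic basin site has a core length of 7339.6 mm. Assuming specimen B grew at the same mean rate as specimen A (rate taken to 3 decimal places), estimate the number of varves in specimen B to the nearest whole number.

28896 varves

Specimen A: adjusted count: 23140 + 12 = 23152 varves.
A: Extension rate ≈ 5884.1 / 23152 = 0.254 mm per year.
For B, 7339.6 / 0.254 = 28896.06 years ≈ 28896 varves.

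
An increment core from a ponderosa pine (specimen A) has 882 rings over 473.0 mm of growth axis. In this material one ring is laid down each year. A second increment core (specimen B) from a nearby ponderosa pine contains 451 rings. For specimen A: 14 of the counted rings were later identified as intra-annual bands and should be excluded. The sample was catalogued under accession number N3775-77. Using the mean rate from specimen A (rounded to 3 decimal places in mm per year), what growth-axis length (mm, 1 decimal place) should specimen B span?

245.8 mm

Specimen A: after corrections the count is 882 − 14 = 868 rings.
A: 473.0 mm over 868 years gives 473.0 / 868 ≈ 0.545 mm/yr.
For B, 0.545 mm/year × 451 years = 245.8 mm.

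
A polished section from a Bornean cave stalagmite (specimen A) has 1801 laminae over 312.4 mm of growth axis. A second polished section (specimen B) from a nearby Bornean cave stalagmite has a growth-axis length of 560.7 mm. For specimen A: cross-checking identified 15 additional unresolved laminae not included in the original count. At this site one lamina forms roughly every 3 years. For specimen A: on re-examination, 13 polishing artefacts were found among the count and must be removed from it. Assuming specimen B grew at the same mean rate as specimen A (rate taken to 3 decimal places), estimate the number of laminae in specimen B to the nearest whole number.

Specimen A: correcting the raw count gives 1801 − 13 + 15 = 1803 true laminae.
Specimen A: at 3 years per lamina, 1803 × 3 = 5409 years.
A: Extension rate ≈ 312.4 / 5409 = 0.058 mm per year.
For B, 560.7 / 0.058 = 9667.24 years; at 3 years per lamina that is 9667.24 / 3 ≈ 3222 laminae.

3222 laminae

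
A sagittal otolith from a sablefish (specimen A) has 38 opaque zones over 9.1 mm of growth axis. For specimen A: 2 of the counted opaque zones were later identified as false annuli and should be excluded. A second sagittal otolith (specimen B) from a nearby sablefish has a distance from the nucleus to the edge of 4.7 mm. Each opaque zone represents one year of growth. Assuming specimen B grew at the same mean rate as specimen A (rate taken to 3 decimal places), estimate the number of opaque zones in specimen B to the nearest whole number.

Specimen A: true opaque zone count = 38 − 2 = 36.
A: 9.1 mm over 36 years gives 9.1 / 36 ≈ 0.253 mm/yr.
Specimen B: 4.7 mm / 0.253 mm per year = 18.58 years ≈ 19 opaque zones.

19 opaque zones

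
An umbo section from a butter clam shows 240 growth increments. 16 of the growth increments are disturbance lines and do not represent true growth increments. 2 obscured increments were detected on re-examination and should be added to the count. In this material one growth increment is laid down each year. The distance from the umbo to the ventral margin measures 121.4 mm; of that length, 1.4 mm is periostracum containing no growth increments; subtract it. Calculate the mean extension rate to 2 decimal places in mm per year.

Correcting the raw count gives 240 − 16 + 2 = 226 true growth increments.
Net length = 121.4 − 1.4 = 120.0 mm.
Extension rate ≈ 120.0 / 226 = 0.53 mm per year.

0.53 mm per year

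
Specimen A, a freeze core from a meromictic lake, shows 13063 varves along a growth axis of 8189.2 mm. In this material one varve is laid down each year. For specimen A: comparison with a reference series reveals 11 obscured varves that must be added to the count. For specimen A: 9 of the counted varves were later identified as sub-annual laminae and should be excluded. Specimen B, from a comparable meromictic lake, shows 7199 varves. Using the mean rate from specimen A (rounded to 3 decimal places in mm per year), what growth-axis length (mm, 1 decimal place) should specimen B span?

Specimen A: true varve count = 13063 − 9 + 11 = 13065.
A: 8189.2 mm over 13065 years gives 8189.2 / 13065 ≈ 0.627 mm/year.
For B, 0.627 mm/year × 7199 years = 4513.8 mm.

4513.8 mm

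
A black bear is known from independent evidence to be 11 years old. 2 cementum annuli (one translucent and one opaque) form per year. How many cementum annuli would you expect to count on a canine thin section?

22 cementum annuli

With 2 cementum annuli per year, 11 years would produce 11 × 2 = 22 cementum annuli.
So 22 cementum annuli should be present.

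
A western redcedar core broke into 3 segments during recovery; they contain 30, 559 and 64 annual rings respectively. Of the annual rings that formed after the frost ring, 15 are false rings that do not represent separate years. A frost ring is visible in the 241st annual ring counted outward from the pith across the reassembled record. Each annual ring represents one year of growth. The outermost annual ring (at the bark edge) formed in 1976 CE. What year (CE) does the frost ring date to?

Total annual rings = 30 + 559 + 64 = 653.
The frost ring sits at annual ring 241 from the pith, so 653 − 241 = 412 annual rings formed after it.
Removing the 15 false annual rings leaves 412 − 15 = 397 true annual rings beyond the frost ring.
1976 − 397 = 1579 CE.

1579 CE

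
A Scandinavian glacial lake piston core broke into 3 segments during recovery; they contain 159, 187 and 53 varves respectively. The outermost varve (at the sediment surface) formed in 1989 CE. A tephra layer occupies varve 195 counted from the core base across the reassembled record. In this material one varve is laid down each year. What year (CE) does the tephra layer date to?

Total varves = 159 + 187 + 53 = 399.
Between varve 195 and the sediment surface there are 399 − 195 = 204 varves.
Counting back 204 years from 1989 CE places the tephra layer in 1989 − 204 = 1785 CE.

1785 CE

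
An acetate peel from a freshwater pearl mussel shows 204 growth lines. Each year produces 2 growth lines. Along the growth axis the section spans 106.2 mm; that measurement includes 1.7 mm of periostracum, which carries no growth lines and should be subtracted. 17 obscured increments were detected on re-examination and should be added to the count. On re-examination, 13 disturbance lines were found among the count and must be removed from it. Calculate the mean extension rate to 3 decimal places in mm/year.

1.005 mm/year

Adjusted count: 204 − 13 + 17 = 208 growth lines.
Dividing by 2 growth lines per year: 208 / 2 = 104 years.
The growth record spans 106.2 − 1.7 = 104.5 mm.
104.5 mm over 104 years gives 104.5 / 104 ≈ 1.005 mm/year.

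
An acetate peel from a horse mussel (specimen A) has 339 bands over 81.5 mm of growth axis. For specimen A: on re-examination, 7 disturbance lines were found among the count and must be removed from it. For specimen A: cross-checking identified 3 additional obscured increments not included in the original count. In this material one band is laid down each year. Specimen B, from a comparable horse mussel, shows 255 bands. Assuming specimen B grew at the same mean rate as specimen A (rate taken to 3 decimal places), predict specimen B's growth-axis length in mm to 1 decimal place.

Specimen A: correcting the raw count gives 339 − 7 + 3 = 335 true bands.
A: Mean rate = 81.5 mm / 335 years ≈ 0.243 mm/year.
For B, 0.243 mm/year × 255 years = 62.0 mm.

62.0 mm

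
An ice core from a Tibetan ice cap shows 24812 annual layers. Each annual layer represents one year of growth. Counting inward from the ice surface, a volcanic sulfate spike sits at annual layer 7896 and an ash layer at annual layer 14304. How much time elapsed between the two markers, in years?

6408 years

Separation: 14304 − 7896 = 6408 annual layers.
At one annual layer per year, 6408 years elapsed between them.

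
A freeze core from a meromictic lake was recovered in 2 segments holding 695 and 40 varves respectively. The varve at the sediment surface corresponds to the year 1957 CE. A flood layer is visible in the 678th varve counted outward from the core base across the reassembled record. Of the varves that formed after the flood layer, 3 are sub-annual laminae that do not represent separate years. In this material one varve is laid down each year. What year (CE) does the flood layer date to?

Total varves = 695 + 40 = 735.
Between varve 678 and the sediment surface there are 735 − 678 = 57 varves.
Removing the 3 false varves leaves 57 − 3 = 54 true varves beyond the flood layer.
Counting back 54 years from 1957 CE places the flood layer in 1957 − 54 = 1903 CE.

1903 CE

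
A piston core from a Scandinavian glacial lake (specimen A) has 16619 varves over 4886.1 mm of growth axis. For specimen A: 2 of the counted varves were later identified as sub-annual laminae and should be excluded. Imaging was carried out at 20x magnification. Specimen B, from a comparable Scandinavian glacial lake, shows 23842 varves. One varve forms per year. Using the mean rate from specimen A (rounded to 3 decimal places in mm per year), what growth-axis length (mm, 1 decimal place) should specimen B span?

Specimen A: adjusted count: 16619 − 2 = 16617 varves.
A: Extension rate ≈ 4886.1 / 16617 = 0.294 mm/yr.
B's length ≈ 0.294 × 23842 = 7009.5 mm.

7009.5 mm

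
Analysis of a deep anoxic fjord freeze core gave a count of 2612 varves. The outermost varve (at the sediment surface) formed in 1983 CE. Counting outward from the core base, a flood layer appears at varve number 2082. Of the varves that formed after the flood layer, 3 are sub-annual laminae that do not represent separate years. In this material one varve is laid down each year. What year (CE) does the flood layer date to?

2612 − 2082 = 530 varves lie beyond the flood layer toward the sediment surface.
Removing the 3 false varves leaves 530 − 3 = 527 true varves beyond the flood layer.
1983 − 527 = 1456 CE.

1456 CE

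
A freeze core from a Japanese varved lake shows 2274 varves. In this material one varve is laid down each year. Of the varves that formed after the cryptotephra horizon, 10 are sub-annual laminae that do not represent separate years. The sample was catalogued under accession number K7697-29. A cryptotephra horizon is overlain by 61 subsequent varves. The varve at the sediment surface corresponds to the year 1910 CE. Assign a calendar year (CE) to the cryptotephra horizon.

There are 61 varves younger than the cryptotephra horizon.
Removing the 10 false varves leaves 61 − 10 = 51 true varves beyond the cryptotephra horizon.
1910 − 51 = 1859 CE.

1859 CE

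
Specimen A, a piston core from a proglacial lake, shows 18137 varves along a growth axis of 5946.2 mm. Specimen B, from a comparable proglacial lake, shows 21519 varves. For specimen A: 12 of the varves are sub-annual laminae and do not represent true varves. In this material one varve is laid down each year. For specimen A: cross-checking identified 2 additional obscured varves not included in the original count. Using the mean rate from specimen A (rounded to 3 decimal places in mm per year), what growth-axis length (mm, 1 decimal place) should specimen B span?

7058.2 mm

Specimen A: after corrections the count is 18137 − 12 + 2 = 18127 varves.
A: Mean rate = 5946.2 mm / 18127 years ≈ 0.328 mm per year.
B's length ≈ 0.328 × 21519 = 7058.2 mm.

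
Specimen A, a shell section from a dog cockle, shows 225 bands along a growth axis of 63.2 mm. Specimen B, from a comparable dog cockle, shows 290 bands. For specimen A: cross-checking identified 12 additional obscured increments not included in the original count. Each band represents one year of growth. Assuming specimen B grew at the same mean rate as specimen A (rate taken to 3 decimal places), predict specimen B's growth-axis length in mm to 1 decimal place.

77.4 mm

Specimen A: true band count = 225 + 12 = 237.
A: Mean rate = 63.2 mm / 237 years ≈ 0.267 mm/year.
B's length ≈ 0.267 × 290 = 77.4 mm.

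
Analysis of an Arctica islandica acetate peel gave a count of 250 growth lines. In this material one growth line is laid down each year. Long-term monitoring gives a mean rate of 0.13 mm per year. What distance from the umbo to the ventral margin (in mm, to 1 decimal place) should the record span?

32.5 mm

250 years of growth are recorded.
Predicted length = 0.13 mm/year × 250 years = 32.5 mm.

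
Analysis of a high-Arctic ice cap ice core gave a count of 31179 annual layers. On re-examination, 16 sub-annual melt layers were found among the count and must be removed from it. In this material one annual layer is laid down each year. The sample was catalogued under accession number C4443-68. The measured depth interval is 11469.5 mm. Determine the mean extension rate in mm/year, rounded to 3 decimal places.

Correcting the raw count gives 31179 − 16 = 31163 true annual layers.
Mean rate = 11469.5 mm / 31163 years ≈ 0.368 mm/year.

0.368 mm/year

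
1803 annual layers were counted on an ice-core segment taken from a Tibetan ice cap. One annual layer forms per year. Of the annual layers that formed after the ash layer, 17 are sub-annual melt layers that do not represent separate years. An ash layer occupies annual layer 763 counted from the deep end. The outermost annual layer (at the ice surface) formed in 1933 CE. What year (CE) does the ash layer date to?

910 CE

Between annual layer 763 and the ice surface there are 1803 − 763 = 1040 annual layers.
Removing the 17 false annual layers leaves 1040 − 17 = 1023 true annual layers beyond the ash layer.
The annual layer at the ice surface is 1933 CE, so the ash layer dates to 1933 − 1023 = 910 CE.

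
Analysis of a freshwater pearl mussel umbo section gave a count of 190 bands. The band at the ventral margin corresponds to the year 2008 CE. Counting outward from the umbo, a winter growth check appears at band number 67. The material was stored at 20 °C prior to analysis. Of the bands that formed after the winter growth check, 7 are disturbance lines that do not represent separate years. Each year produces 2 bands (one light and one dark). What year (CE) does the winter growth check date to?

1950 CE

190 − 67 = 123 bands lie beyond the winter growth check toward the ventral margin.
Excluding 7 false bands: 123 − 7 = 116.
116 bands at 2 per year is 116 / 2 = 58 years.
Counting back 58 years from 2008 CE places the winter growth check in 2008 − 58 = 1950 CE.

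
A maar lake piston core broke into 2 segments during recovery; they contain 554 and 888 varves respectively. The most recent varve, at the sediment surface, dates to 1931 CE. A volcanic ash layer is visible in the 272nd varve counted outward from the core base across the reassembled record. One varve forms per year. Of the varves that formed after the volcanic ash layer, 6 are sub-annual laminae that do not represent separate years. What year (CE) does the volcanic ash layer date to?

Total varves = 554 + 888 = 1442.
1442 − 272 = 1170 varves lie beyond the volcanic ash layer toward the sediment surface.
1170 − 6 false = 1164 true varves after the volcanic ash layer.
The varve at the sediment surface is 1931 CE, so the volcanic ash layer dates to 1931 − 1164 = 767 CE.

767 CE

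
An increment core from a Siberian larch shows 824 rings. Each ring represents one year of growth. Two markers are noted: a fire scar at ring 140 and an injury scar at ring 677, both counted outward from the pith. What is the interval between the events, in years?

677 − 140 = 537 rings lie between the two events.
One ring per year makes the interval 537 years.

537 years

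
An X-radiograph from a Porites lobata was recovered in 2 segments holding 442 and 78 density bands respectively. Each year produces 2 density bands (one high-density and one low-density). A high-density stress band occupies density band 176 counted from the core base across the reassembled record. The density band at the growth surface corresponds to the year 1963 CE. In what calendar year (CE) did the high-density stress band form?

1791 CE

Total density bands = 442 + 78 = 520.
Between density band 176 and the growth surface there are 520 − 176 = 344 density bands.
With 2 density bands per year, 344 / 2 = 172 years.
Counting back 172 years from 1963 CE places the high-density stress band in 1963 − 172 = 1791 CE.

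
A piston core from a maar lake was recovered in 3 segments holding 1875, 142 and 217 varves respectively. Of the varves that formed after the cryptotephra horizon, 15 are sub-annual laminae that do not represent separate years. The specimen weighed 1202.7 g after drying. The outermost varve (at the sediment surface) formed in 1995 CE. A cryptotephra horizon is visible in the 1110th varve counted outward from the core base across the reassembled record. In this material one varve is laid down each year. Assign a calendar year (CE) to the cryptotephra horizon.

886 CE

Total varves = 1875 + 142 + 217 = 2234.
The cryptotephra horizon sits at varve 1110 from the core base, so 2234 − 1110 = 1124 varves formed after it.
Excluding 15 false varves: 1124 − 15 = 1109.
Counting back 1109 years from 1995 CE places the cryptotephra horizon in 1995 − 1109 = 886 CE.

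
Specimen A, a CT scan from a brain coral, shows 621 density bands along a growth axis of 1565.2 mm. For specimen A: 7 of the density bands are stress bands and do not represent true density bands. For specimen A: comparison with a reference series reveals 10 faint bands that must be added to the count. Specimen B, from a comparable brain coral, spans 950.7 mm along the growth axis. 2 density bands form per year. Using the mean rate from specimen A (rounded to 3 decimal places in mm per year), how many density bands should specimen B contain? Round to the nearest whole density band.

Specimen A: after corrections the count is 621 − 7 + 10 = 624 density bands.
Specimen A: with 2 density bands per year, 624 / 2 = 312 years.
A: Mean rate = 1565.2 mm / 312 years ≈ 5.017 mm/year.
B spans 950.7 / 5.017 = 189.50 years; at 2 density bands per year that is 189.50 × 2 ≈ 379 density bands.

379 density bands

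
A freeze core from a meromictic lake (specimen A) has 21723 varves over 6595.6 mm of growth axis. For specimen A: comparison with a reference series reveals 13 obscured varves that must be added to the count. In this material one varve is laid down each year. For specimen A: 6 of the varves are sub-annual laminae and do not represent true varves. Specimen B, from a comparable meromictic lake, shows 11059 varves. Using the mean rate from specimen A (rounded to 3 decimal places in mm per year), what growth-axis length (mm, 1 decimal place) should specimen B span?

Specimen A: adjusted count: 21723 − 6 + 13 = 21730 varves.
A: Extension rate ≈ 6595.6 / 21730 = 0.304 mm/year.
B's length ≈ 0.304 × 11059 = 3361.9 mm.

3361.9 mm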